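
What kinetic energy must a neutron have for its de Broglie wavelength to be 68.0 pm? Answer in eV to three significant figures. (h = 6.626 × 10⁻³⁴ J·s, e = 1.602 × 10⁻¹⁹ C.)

KE = 0.177 eV

p = h/λ = 6.626 × 10⁻³⁴ / 6.800 × 10⁻¹¹ = 9.744 × 10⁻²⁴ kg·m/s.
KE = p²/(2m) = (9.744 × 10⁻²⁴)² / (2 × 1.675 × 10⁻²⁷) = 2.834 × 10⁻²⁰ J = 0.177 eV.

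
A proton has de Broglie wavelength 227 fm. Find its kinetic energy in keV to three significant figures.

p = h/λ = 6.626 × 10⁻³⁴ / 2.270 × 10⁻¹³ = 2.919 × 10⁻²¹ kg·m/s.
KE = p²/(2m) = (2.919 × 10⁻²¹)² / (2 × 1.673 × 10⁻²⁷) = 2.546 × 10⁻¹⁵ J = 15.9 keV.

KE = 15.9 keV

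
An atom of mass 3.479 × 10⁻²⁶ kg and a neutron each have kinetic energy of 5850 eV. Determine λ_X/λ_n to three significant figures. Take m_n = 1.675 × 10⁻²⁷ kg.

λ_X/λ_n = 0.219

At fixed KE, p = √(2mKE) so λ = h/p ∝ 1/√m.
λ_X/λ_n = √(m_n/m_X) = √(1.675 × 10⁻²⁷/3.479 × 10⁻²⁶) = √(0.04815) = 0.219.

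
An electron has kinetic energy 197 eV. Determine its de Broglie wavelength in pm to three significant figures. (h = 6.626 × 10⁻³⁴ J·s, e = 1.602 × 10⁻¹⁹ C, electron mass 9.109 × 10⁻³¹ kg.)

λ = 87.4 pm

KE = 197 eV = 3.156 × 10⁻¹⁷ J.
p = √(2mKE) = √(2 × 9.109 × 10⁻³¹ × 3.156 × 10⁻¹⁷) = 7.583 × 10⁻²⁴ kg·m/s.
λ = h/p = 6.626 × 10⁻³⁴ / 7.583 × 10⁻²⁴ = 8.74 × 10⁻¹¹ m = 87.4 pm.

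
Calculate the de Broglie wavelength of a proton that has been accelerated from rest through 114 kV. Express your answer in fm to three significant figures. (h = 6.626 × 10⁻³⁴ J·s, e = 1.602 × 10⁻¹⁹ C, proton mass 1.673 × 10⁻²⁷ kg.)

KE = eV = 1.602 × 10⁻¹⁹ × 1.140 × 10⁵ = 1.826 × 10⁻¹⁴ J.
p = √(2mKE) = √(2 × 1.673 × 10⁻²⁷ × 1.826 × 10⁻¹⁴) = 7.817 × 10⁻²¹ kg·m/s.
λ = h/p = 6.626 × 10⁻³⁴ / 7.817 × 10⁻²¹ = 8.48 × 10⁻¹⁴ m = 84.8 fm.

λ = 84.8 fm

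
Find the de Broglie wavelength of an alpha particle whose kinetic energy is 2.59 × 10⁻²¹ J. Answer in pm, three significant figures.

λ = 113 pm

p = √(2mKE) = √(2 × 6.645 × 10⁻²⁷ × 2.590 × 10⁻²¹) = 5.867 × 10⁻²⁴ kg·m/s.
λ = h/p = 6.626 × 10⁻³⁴ / 5.867 × 10⁻²⁴ = 1.13 × 10⁻¹⁰ m = 113 pm.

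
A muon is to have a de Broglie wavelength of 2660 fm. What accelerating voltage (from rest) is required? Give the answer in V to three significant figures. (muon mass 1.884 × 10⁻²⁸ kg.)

V = 1030 V

p = h/λ = 6.626 × 10⁻³⁴ / 2.660 × 10⁻¹² = 2.491 × 10⁻²² kg·m/s.
KE = p²/(2m) = 1.647 × 10⁻¹⁶ J.
V = KE/e = 1.647 × 10⁻¹⁶ / (1.602 × 10⁻¹⁹) = 1030 V.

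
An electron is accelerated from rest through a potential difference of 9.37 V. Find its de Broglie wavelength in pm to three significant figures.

λ = 401 pm

KE = eV = 1.602 × 10⁻¹⁹ × 9.370 = 1.501 × 10⁻¹⁸ J.
p = √(2mKE) = √(2 × 9.109 × 10⁻³¹ × 1.501 × 10⁻¹⁸) = 1.654 × 10⁻²⁴ kg·m/s.
λ = h/p = 6.626 × 10⁻³⁴ / 1.654 × 10⁻²⁴ = 4.01 × 10⁻¹⁰ m = 401 pm.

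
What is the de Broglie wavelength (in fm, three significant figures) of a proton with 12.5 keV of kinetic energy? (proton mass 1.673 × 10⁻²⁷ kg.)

KE = 12.5 keV = 2.003 × 10⁻¹⁵ J.
p = √(2mKE) = √(2 × 1.673 × 10⁻²⁷ × 2.003 × 10⁻¹⁵) = 2.589 × 10⁻²¹ kg·m/s.
λ = h/p = 6.626 × 10⁻³⁴ / 2.589 × 10⁻²¹ = 2.56 × 10⁻¹³ m = 256 fm.

λ = 256 fm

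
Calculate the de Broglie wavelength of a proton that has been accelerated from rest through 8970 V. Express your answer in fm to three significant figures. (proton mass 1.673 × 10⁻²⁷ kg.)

KE = eV = 1.602 × 10⁻¹⁹ × 8970 = 1.437 × 10⁻¹⁵ J.
p = √(2mKE) = √(2 × 1.673 × 10⁻²⁷ × 1.437 × 10⁻¹⁵) = 2.193 × 10⁻²¹ kg·m/s.
λ = h/p = 6.626 × 10⁻³⁴ / 2.193 × 10⁻²¹ = 3.02 × 10⁻¹³ m = 302 fm.

λ = 302 fm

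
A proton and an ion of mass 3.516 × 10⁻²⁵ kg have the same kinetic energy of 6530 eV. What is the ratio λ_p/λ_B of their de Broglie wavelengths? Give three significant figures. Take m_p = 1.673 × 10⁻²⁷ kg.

At fixed KE, p = √(2mKE) so λ = h/p ∝ 1/√m.
λ_p/λ_B = √(m_B/m_p) = √(3.516 × 10⁻²⁵/1.673 × 10⁻²⁷) = √(210.2) = 14.5.

λ_p/λ_B = 14.5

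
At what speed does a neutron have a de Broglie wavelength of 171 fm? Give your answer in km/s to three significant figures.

p = h/λ = 6.626 × 10⁻³⁴ / 1.710 × 10⁻¹³ = 3.875 × 10⁻²¹ kg·m/s.
v = p/m = 3.875 × 10⁻²¹ / 1.675 × 10⁻²⁷ = 2.31 × 10⁶ m/s = 2310 km/s.

v = 2310 km/s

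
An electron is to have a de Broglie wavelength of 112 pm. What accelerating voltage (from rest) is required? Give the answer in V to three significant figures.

p = h/λ = 6.626 × 10⁻³⁴ / 1.120 × 10⁻¹⁰ = 5.916 × 10⁻²⁴ kg·m/s.
KE = p²/(2m) = 1.921 × 10⁻¹⁷ J.
V = KE/e = 1.921 × 10⁻¹⁷ / (1.602 × 10⁻¹⁹) = 120 V.

V = 120 V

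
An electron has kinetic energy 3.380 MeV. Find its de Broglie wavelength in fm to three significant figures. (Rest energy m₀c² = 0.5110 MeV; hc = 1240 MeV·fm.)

Total energy E = KE + m₀c² = 3.380 + 0.5110 = 3.8910 MeV.
(pc)² = E² − (m₀c²)² = (3.8910)² − (0.5110)² = 14.88 MeV², so pc = 3.857 MeV.
λ = hc/(pc) = 1240 MeV·fm / 3.857 MeV = 321 fm.

λ = 321 fm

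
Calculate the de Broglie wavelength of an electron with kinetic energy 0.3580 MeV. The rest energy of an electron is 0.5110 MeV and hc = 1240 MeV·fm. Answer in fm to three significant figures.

Total energy E = KE + m₀c² = 0.3580 + 0.5110 = 0.8690 MeV.
(pc)² = E² − (m₀c²)² = (0.8690)² − (0.5110)² = 0.4940 MeV², so pc = 0.7029 MeV.
λ = hc/(pc) = 1240 MeV·fm / 0.7029 MeV = 1760 fm.

λ = 1760 fm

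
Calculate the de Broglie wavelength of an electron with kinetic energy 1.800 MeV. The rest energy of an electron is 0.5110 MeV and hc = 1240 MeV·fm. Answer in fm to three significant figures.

Total energy E = KE + m₀c² = 1.800 + 0.5110 = 2.3110 MeV.
(pc)² = E² − (m₀c²)² = (2.3110)² − (0.5110)² = 5.080 MeV², so pc = 2.254 MeV.
λ = hc/(pc) = 1240 MeV·fm / 2.254 MeV = 550 fm.

λ = 550 fm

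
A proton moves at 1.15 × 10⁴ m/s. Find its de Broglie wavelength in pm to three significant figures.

p = mv = 1.673 × 10⁻²⁷ × 1.15 × 10⁴ = 1.924 × 10⁻²³ kg·m/s.
λ = h/p = 6.626 × 10⁻³⁴ / 1.924 × 10⁻²³ = 3.44 × 10⁻¹¹ m = 34.4 pm.

λ = 34.4 pm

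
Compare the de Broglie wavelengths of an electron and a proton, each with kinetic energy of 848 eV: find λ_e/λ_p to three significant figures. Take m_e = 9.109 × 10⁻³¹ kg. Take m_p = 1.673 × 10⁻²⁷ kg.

At fixed KE, p = √(2mKE) so λ = h/p ∝ 1/√m.
λ_e/λ_p = √(m_p/m_e) = √(1.673 × 10⁻²⁷/9.109 × 10⁻³¹) = √(1837) = 42.9.

λ_e/λ_p = 42.9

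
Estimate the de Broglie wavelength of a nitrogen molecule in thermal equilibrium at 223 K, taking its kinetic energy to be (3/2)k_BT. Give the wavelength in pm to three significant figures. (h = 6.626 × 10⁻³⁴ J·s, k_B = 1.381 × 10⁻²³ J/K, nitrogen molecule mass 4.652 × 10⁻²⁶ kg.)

KE = (3/2)k_BT = 1.5 × 1.381 × 10⁻²³ × 223 = 4.619 × 10⁻²¹ J.
p = √(2mKE) = √(2 × 4.652 × 10⁻²⁶ × 4.619 × 10⁻²¹) = 2.073 × 10⁻²³ kg·m/s.
λ = h/p = 3.20 × 10⁻¹¹ m = 32.0 pm.

λ = 32.0 pm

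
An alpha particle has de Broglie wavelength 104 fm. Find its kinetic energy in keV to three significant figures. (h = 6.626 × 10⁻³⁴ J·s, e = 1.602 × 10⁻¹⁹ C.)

KE = 19.1 keV

p = h/λ = 6.626 × 10⁻³⁴ / 1.040 × 10⁻¹³ = 6.371 × 10⁻²¹ kg·m/s.
KE = p²/(2m) = (6.371 × 10⁻²¹)² / (2 × 6.645 × 10⁻²⁷) = 3.054 × 10⁻¹⁵ J = 19.1 keV.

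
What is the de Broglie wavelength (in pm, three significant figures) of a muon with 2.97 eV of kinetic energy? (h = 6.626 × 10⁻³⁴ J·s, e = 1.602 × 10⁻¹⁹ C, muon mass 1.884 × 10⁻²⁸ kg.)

KE = 2.97 eV = 4.758 × 10⁻¹⁹ J.
p = √(2mKE) = √(2 × 1.884 × 10⁻²⁸ × 4.758 × 10⁻¹⁹) = 1.339 × 10⁻²³ kg·m/s.
λ = h/p = 6.626 × 10⁻³⁴ / 1.339 × 10⁻²³ = 4.95 × 10⁻¹¹ m = 49.5 pm.

λ = 49.5 pm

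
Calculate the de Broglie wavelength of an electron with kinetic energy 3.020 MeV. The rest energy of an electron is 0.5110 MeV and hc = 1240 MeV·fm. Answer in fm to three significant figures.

Total energy E = KE + m₀c² = 3.020 + 0.5110 = 3.5310 MeV.
(pc)² = E² − (m₀c²)² = (3.5310)² − (0.5110)² = 12.21 MeV², so pc = 3.494 MeV.
λ = hc/(pc) = 1240 MeV·fm / 3.494 MeV = 355 fm.

λ = 355 fm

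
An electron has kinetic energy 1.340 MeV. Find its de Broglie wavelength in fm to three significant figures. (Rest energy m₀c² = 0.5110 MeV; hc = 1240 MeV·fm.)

λ = 697 fm

Total energy E = KE + m₀c² = 1.340 + 0.5110 = 1.8510 MeV.
(pc)² = E² − (m₀c²)² = (1.8510)² − (0.5110)² = 3.165 MeV², so pc = 1.779 MeV.
λ = hc/(pc) = 1240 MeV·fm / 1.779 MeV = 697 fm.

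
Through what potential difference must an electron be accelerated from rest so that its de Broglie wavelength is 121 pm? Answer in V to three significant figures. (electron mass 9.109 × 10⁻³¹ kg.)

V = 103 V

p = h/λ = 6.626 × 10⁻³⁴ / 1.210 × 10⁻¹⁰ = 5.476 × 10⁻²⁴ kg·m/s.
KE = p²/(2m) = 1.646 × 10⁻¹⁷ J.
V = KE/e = 1.646 × 10⁻¹⁷ / (1.602 × 10⁻¹⁹) = 103 V.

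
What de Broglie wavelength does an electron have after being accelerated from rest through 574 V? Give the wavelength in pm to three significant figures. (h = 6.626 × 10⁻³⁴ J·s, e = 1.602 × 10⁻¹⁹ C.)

KE = eV = 1.602 × 10⁻¹⁹ × 574.0 = 9.195 × 10⁻¹⁷ J.
p = √(2mKE) = √(2 × 9.109 × 10⁻³¹ × 9.195 × 10⁻¹⁷) = 1.294 × 10⁻²³ kg·m/s.
λ = h/p = 6.626 × 10⁻³⁴ / 1.294 × 10⁻²³ = 5.12 × 10⁻¹¹ m = 51.2 pm.

λ = 51.2 pm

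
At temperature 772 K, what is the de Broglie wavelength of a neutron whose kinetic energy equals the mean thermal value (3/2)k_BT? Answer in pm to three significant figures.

KE = (3/2)k_BT = 1.5 × 1.381 × 10⁻²³ × 772 = 1.599 × 10⁻²⁰ J.
p = √(2mKE) = √(2 × 1.675 × 10⁻²⁷ × 1.599 × 10⁻²⁰) = 7.319 × 10⁻²⁴ kg·m/s.
λ = h/p = 9.05 × 10⁻¹¹ m = 90.5 pm.

λ = 90.5 pm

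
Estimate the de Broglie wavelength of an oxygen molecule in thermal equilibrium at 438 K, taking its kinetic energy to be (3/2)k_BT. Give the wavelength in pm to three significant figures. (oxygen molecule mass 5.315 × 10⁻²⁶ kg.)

λ = 21.3 pm

KE = (3/2)k_BT = 1.5 × 1.381 × 10⁻²³ × 438 = 9.073 × 10⁻²¹ J.
p = √(2mKE) = √(2 × 5.315 × 10⁻²⁶ × 9.073 × 10⁻²¹) = 3.106 × 10⁻²³ kg·m/s.
λ = h/p = 2.13 × 10⁻¹¹ m = 21.3 pm.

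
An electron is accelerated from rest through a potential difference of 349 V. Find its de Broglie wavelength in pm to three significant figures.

λ = 65.7 pm

KE = eV = 1.602 × 10⁻¹⁹ × 349.0 = 5.591 × 10⁻¹⁷ J.
p = √(2mKE) = √(2 × 9.109 × 10⁻³¹ × 5.591 × 10⁻¹⁷) = 1.009 × 10⁻²³ kg·m/s.
λ = h/p = 6.626 × 10⁻³⁴ / 1.009 × 10⁻²³ = 6.57 × 10⁻¹¹ m = 65.7 pm.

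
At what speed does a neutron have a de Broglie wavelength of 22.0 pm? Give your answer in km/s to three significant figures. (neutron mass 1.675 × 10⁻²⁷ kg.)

v = 18.0 km/s

p = h/λ = 6.626 × 10⁻³⁴ / 2.200 × 10⁻¹¹ = 3.012 × 10⁻²³ kg·m/s.
v = p/m = 3.012 × 10⁻²³ / 1.675 × 10⁻²⁷ = 1.80 × 10⁴ m/s = 18.0 km/s.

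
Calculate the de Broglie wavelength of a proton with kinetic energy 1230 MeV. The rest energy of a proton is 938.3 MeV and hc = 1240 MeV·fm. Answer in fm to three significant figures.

Total energy E = KE + m₀c² = 1230 + 938.3 = 2168.3 MeV.
(pc)² = E² − (m₀c²)² = (2168.3)² − (938.3)² = 3.821 × 10⁶ MeV², so pc = 1955 MeV.
λ = hc/(pc) = 1240 MeV·fm / 1955 MeV = 0.634 fm.

λ = 0.634 fm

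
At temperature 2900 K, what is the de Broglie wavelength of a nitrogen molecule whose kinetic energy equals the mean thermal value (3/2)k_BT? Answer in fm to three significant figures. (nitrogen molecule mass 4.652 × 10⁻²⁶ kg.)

KE = (3/2)k_BT = 1.5 × 1.381 × 10⁻²³ × 2900 = 6.007 × 10⁻²⁰ J.
p = √(2mKE) = √(2 × 4.652 × 10⁻²⁶ × 6.007 × 10⁻²⁰) = 7.476 × 10⁻²³ kg·m/s.
λ = h/p = 8.86 × 10⁻¹² m = 8860 fm.

λ = 8860 fm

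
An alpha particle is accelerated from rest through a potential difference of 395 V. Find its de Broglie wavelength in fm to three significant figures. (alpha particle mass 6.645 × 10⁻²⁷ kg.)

KE = 2eV = 2 × 1.602 × 10⁻¹⁹ × 395.0 = 1.266 × 10⁻¹⁶ J.
p = √(2mKE) = √(2 × 6.645 × 10⁻²⁷ × 1.266 × 10⁻¹⁶) = 1.297 × 10⁻²¹ kg·m/s.
λ = h/p = 6.626 × 10⁻³⁴ / 1.297 × 10⁻²¹ = 5.11 × 10⁻¹³ m = 511 fm.

λ = 511 fm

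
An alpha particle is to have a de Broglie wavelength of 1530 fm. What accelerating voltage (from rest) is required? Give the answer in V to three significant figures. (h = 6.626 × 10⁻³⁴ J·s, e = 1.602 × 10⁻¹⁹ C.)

V = 44.0 V

p = h/λ = 6.626 × 10⁻³⁴ / 1.530 × 10⁻¹² = 4.331 × 10⁻²² kg·m/s.
KE = p²/(2m) = 1.411 × 10⁻¹⁷ J.
V = KE/2e = 1.411 × 10⁻¹⁷ / (2 × 1.602 × 10⁻¹⁹) = 44.0 V.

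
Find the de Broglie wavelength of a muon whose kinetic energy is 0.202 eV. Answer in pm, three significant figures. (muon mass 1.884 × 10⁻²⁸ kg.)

λ = 190 pm

KE = 0.202 eV = 3.236 × 10⁻²⁰ J.
p = √(2mKE) = √(2 × 1.884 × 10⁻²⁸ × 3.236 × 10⁻²⁰) = 3.492 × 10⁻²⁴ kg·m/s.
λ = h/p = 6.626 × 10⁻³⁴ / 3.492 × 10⁻²⁴ = 1.90 × 10⁻¹⁰ m = 190 pm.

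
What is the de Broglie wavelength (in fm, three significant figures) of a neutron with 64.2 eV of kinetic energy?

KE = 64.2 eV = 1.028 × 10⁻¹⁷ J.
p = √(2mKE) = √(2 × 1.675 × 10⁻²⁷ × 1.028 × 10⁻¹⁷) = 1.856 × 10⁻²² kg·m/s.
λ = h/p = 6.626 × 10⁻³⁴ / 1.856 × 10⁻²² = 3.57 × 10⁻¹² m = 3570 fm.

λ = 3570 fm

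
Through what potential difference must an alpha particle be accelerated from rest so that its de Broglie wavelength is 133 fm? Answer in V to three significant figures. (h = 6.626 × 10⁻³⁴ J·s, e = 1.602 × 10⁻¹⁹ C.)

V = 5830 V

p = h/λ = 6.626 × 10⁻³⁴ / 1.330 × 10⁻¹³ = 4.982 × 10⁻²¹ kg·m/s.
KE = p²/(2m) = 1.868 × 10⁻¹⁵ J.
V = KE/2e = 1.868 × 10⁻¹⁵ / (2 × 1.602 × 10⁻¹⁹) = 5830 V.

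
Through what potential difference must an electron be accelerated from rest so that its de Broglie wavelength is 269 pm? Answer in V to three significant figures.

V = 20.8 V

p = h/λ = 6.626 × 10⁻³⁴ / 2.690 × 10⁻¹⁰ = 2.463 × 10⁻²⁴ kg·m/s.
KE = p²/(2m) = 3.330 × 10⁻¹⁸ J.
V = KE/e = 3.330 × 10⁻¹⁸ / (1.602 × 10⁻¹⁹) = 20.8 V.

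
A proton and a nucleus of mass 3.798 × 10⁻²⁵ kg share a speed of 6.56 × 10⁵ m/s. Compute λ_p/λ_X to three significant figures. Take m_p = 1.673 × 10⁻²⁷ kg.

At fixed v, p = mv so λ = h/(mv) ∝ 1/m.
λ_p/λ_X = m_X/m_p = 3.798 × 10⁻²⁵/1.673 × 10⁻²⁷ = 227.

λ_p/λ_X = 227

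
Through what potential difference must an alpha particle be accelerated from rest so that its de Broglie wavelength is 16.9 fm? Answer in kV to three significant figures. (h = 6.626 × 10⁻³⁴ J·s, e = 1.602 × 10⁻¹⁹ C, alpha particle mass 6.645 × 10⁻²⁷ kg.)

V = 361 kV

p = h/λ = 6.626 × 10⁻³⁴ / 1.690 × 10⁻¹⁴ = 3.921 × 10⁻²⁰ kg·m/s.
KE = p²/(2m) = 1.157 × 10⁻¹³ J.
V = KE/2e = 1.157 × 10⁻¹³ / (2 × 1.602 × 10⁻¹⁹) = 361 kV.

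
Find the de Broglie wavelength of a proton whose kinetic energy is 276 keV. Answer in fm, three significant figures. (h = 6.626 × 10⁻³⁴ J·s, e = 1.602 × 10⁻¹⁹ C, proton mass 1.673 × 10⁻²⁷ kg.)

λ = 54.5 fm

KE = 276 keV = 4.422 × 10⁻¹⁴ J.
p = √(2mKE) = √(2 × 1.673 × 10⁻²⁷ × 4.422 × 10⁻¹⁴) = 1.216 × 10⁻²⁰ kg·m/s.
λ = h/p = 6.626 × 10⁻³⁴ / 1.216 × 10⁻²⁰ = 5.45 × 10⁻¹⁴ m = 54.5 fm.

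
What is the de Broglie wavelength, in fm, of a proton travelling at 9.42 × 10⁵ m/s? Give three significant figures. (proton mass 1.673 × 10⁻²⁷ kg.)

p = mv = 1.673 × 10⁻²⁷ × 9.42 × 10⁵ = 1.576 × 10⁻²¹ kg·m/s.
λ = h/p = 6.626 × 10⁻³⁴ / 1.576 × 10⁻²¹ = 4.20 × 10⁻¹³ m = 420 fm.

λ = 420 fm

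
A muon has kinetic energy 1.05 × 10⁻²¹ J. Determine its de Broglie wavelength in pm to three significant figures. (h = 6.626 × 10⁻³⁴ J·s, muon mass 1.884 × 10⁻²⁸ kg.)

p = √(2mKE) = √(2 × 1.884 × 10⁻²⁸ × 1.050 × 10⁻²¹) = 6.290 × 10⁻²⁵ kg·m/s.
λ = h/p = 6.626 × 10⁻³⁴ / 6.290 × 10⁻²⁵ = 1.05 × 10⁻⁹ m = 1050 pm.

λ = 1050 pm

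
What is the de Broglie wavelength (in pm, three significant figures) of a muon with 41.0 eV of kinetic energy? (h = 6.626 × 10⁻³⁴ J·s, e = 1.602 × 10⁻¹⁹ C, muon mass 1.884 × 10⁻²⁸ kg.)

λ = 13.3 pm

KE = 41.0 eV = 6.568 × 10⁻¹⁸ J.
p = √(2mKE) = √(2 × 1.884 × 10⁻²⁸ × 6.568 × 10⁻¹⁸) = 4.975 × 10⁻²³ kg·m/s.
λ = h/p = 6.626 × 10⁻³⁴ / 4.975 × 10⁻²³ = 1.33 × 10⁻¹¹ m = 13.3 pm.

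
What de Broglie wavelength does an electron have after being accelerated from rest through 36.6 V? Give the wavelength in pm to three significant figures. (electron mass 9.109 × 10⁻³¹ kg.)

KE = eV = 1.602 × 10⁻¹⁹ × 36.60 = 5.863 × 10⁻¹⁸ J.
p = √(2mKE) = √(2 × 9.109 × 10⁻³¹ × 5.863 × 10⁻¹⁸) = 3.268 × 10⁻²⁴ kg·m/s.
λ = h/p = 6.626 × 10⁻³⁴ / 3.268 × 10⁻²⁴ = 2.03 × 10⁻¹⁰ m = 203 pm.

λ = 203 pm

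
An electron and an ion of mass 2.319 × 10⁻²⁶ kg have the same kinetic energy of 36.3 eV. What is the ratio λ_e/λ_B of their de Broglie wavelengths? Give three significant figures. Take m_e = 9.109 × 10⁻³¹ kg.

λ_e/λ_B = 160

At fixed KE, p = √(2mKE) so λ = h/p ∝ 1/√m.
λ_e/λ_B = √(m_B/m_e) = √(2.319 × 10⁻²⁶/9.109 × 10⁻³¹) = √(2.546 × 10⁴) = 160.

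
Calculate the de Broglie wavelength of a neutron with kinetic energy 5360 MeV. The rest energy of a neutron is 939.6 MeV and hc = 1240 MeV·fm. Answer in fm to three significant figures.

λ = 0.199 fm

Total energy E = KE + m₀c² = 5360 + 939.6 = 6299.6 MeV.
(pc)² = E² − (m₀c²)² = (6299.6)² − (939.6)² = 3.880 × 10⁷ MeV², so pc = 6229 MeV.
λ = hc/(pc) = 1240 MeV·fm / 6229 MeV = 0.199 fm.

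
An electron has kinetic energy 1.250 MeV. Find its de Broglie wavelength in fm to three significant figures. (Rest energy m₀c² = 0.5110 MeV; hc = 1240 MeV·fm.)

λ = 736 fm

Total energy E = KE + m₀c² = 1.250 + 0.5110 = 1.7610 MeV.
(pc)² = E² − (m₀c²)² = (1.7610)² − (0.5110)² = 2.840 MeV², so pc = 1.685 MeV.
λ = hc/(pc) = 1240 MeV·fm / 1.685 MeV = 736 fm.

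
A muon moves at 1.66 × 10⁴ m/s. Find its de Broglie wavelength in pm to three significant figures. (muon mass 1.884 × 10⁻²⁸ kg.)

p = mv = 1.884 × 10⁻²⁸ × 1.66 × 10⁴ = 3.127 × 10⁻²⁴ kg·m/s.
λ = h/p = 6.626 × 10⁻³⁴ / 3.127 × 10⁻²⁴ = 2.12 × 10⁻¹⁰ m = 212 pm.

λ = 212 pm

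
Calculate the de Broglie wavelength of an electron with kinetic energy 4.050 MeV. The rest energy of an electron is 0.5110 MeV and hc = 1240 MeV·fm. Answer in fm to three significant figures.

λ = 274 fm

Total energy E = KE + m₀c² = 4.050 + 0.5110 = 4.5610 MeV.
(pc)² = E² − (m₀c²)² = (4.5610)² − (0.5110)² = 20.54 MeV², so pc = 4.532 MeV.
λ = hc/(pc) = 1240 MeV·fm / 4.532 MeV = 274 fm.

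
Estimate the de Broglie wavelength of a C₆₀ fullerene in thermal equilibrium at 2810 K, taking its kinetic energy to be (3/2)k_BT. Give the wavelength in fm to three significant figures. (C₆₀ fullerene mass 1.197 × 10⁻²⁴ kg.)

KE = (3/2)k_BT = 1.5 × 1.381 × 10⁻²³ × 2810 = 5.821 × 10⁻²⁰ J.
p = √(2mKE) = √(2 × 1.197 × 10⁻²⁴ × 5.821 × 10⁻²⁰) = 3.733 × 10⁻²² kg·m/s.
λ = h/p = 1.77 × 10⁻¹² m = 1770 fm.

λ = 1770 fm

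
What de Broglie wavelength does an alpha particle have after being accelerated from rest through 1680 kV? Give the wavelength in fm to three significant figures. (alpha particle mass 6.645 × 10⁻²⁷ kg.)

λ = 7.83 fm

KE = 2eV = 2 × 1.602 × 10⁻¹⁹ × 1.680 × 10⁶ = 5.383 × 10⁻¹³ J.
p = √(2mKE) = √(2 × 6.645 × 10⁻²⁷ × 5.383 × 10⁻¹³) = 8.458 × 10⁻²⁰ kg·m/s.
λ = h/p = 6.626 × 10⁻³⁴ / 8.458 × 10⁻²⁰ = 7.83 × 10⁻¹⁵ m = 7.83 fm.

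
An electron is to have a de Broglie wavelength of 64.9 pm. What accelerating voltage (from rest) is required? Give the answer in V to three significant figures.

p = h/λ = 6.626 × 10⁻³⁴ / 6.490 × 10⁻¹¹ = 1.021 × 10⁻²³ kg·m/s.
KE = p²/(2m) = 5.722 × 10⁻¹⁷ J.
V = KE/e = 5.722 × 10⁻¹⁷ / (1.602 × 10⁻¹⁹) = 357 V.

V = 357 V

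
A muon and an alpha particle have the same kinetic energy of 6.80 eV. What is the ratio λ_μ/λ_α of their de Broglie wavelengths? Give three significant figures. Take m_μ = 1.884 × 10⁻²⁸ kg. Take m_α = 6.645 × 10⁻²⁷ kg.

λ_μ/λ_α = 5.94

At fixed KE, p = √(2mKE) so λ = h/p ∝ 1/√m.
λ_μ/λ_α = √(m_α/m_μ) = √(6.645 × 10⁻²⁷/1.884 × 10⁻²⁸) = √(35.27) = 5.94.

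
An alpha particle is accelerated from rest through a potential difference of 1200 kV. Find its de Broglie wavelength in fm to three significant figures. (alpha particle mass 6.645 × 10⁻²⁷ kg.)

λ = 9.27 fm

KE = 2eV = 2 × 1.602 × 10⁻¹⁹ × 1.200 × 10⁶ = 3.845 × 10⁻¹³ J.
p = √(2mKE) = √(2 × 6.645 × 10⁻²⁷ × 3.845 × 10⁻¹³) = 7.148 × 10⁻²⁰ kg·m/s.
λ = h/p = 6.626 × 10⁻³⁴ / 7.148 × 10⁻²⁰ = 9.27 × 10⁻¹⁵ m = 9.27 fm.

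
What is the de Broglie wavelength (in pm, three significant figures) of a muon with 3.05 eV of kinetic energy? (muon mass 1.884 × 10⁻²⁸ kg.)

KE = 3.05 eV = 4.886 × 10⁻¹⁹ J.
p = √(2mKE) = √(2 × 1.884 × 10⁻²⁸ × 4.886 × 10⁻¹⁹) = 1.357 × 10⁻²³ kg·m/s.
λ = h/p = 6.626 × 10⁻³⁴ / 1.357 × 10⁻²³ = 4.88 × 10⁻¹¹ m = 48.8 pm.

λ = 48.8 pm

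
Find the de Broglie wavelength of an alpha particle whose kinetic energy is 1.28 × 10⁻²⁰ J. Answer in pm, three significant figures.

λ = 50.8 pm

p = √(2mKE) = √(2 × 6.645 × 10⁻²⁷ × 1.280 × 10⁻²⁰) = 1.304 × 10⁻²³ kg·m/s.
λ = h/p = 6.626 × 10⁻³⁴ / 1.304 × 10⁻²³ = 5.08 × 10⁻¹¹ m = 50.8 pm.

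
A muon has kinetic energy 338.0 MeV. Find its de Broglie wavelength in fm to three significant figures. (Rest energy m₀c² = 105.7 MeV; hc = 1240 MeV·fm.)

λ = 2.88 fm

Total energy E = KE + m₀c² = 338.0 + 105.7 = 443.7 MeV.
(pc)² = E² − (m₀c²)² = (443.7)² − (105.7)² = 1.857 × 10⁵ MeV², so pc = 430.9 MeV.
λ = hc/(pc) = 1240 MeV·fm / 430.9 MeV = 2.88 fm.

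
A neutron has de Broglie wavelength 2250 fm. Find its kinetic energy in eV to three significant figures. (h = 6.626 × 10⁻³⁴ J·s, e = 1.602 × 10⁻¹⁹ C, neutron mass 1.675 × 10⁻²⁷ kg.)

p = h/λ = 6.626 × 10⁻³⁴ / 2.250 × 10⁻¹² = 2.945 × 10⁻²² kg·m/s.
KE = p²/(2m) = (2.945 × 10⁻²²)² / (2 × 1.675 × 10⁻²⁷) = 2.589 × 10⁻¹⁷ J = 162 eV.

KE = 162 eV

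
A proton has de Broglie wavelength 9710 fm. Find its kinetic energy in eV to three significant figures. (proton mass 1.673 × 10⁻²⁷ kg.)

p = h/λ = 6.626 × 10⁻³⁴ / 9.710 × 10⁻¹² = 6.824 × 10⁻²³ kg·m/s.
KE = p²/(2m) = (6.824 × 10⁻²³)² / (2 × 1.673 × 10⁻²⁷) = 1.392 × 10⁻¹⁸ J = 8.69 eV.

KE = 8.69 eV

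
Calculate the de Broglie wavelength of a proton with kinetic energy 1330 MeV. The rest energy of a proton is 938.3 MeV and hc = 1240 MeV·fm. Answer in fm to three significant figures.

Total energy E = KE + m₀c² = 1330 + 938.3 = 2268.3 MeV.
(pc)² = E² − (m₀c²)² = (2268.3)² − (938.3)² = 4.265 × 10⁶ MeV², so pc = 2065 MeV.
λ = hc/(pc) = 1240 MeV·fm / 2065 MeV = 0.600 fm.

λ = 0.600 fm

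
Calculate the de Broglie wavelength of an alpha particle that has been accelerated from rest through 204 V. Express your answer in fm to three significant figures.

λ = 711 fm

KE = 2eV = 2 × 1.602 × 10⁻¹⁹ × 204.0 = 6.536 × 10⁻¹⁷ J.
p = √(2mKE) = √(2 × 6.645 × 10⁻²⁷ × 6.536 × 10⁻¹⁷) = 9.320 × 10⁻²² kg·m/s.
λ = h/p = 6.626 × 10⁻³⁴ / 9.320 × 10⁻²² = 7.11 × 10⁻¹³ m = 711 fm.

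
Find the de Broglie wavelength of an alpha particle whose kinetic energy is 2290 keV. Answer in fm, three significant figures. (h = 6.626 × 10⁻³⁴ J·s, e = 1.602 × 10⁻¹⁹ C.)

λ = 9.49 fm

KE = 2290 keV = 3.669 × 10⁻¹³ J.
p = √(2mKE) = √(2 × 6.645 × 10⁻²⁷ × 3.669 × 10⁻¹³) = 6.983 × 10⁻²⁰ kg·m/s.
λ = h/p = 6.626 × 10⁻³⁴ / 6.983 × 10⁻²⁰ = 9.49 × 10⁻¹⁵ m = 9.49 fm.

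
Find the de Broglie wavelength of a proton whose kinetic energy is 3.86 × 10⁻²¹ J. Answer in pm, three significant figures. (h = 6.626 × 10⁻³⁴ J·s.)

λ = 184 pm

p = √(2mKE) = √(2 × 1.673 × 10⁻²⁷ × 3.860 × 10⁻²¹) = 3.594 × 10⁻²⁴ kg·m/s.
λ = h/p = 6.626 × 10⁻³⁴ / 3.594 × 10⁻²⁴ = 1.84 × 10⁻¹⁰ m = 184 pm.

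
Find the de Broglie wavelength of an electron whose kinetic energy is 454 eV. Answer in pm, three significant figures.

λ = 57.6 pm

KE = 454 eV = 7.273 × 10⁻¹⁷ J.
p = √(2mKE) = √(2 × 9.109 × 10⁻³¹ × 7.273 × 10⁻¹⁷) = 1.151 × 10⁻²³ kg·m/s.
λ = h/p = 6.626 × 10⁻³⁴ / 1.151 × 10⁻²³ = 5.76 × 10⁻¹¹ m = 57.6 pm.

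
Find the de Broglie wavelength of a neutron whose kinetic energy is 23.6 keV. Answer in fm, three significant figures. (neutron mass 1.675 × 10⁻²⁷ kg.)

λ = 186 fm

KE = 23.6 keV = 3.781 × 10⁻¹⁵ J.
p = √(2mKE) = √(2 × 1.675 × 10⁻²⁷ × 3.781 × 10⁻¹⁵) = 3.559 × 10⁻²¹ kg·m/s.
λ = h/p = 6.626 × 10⁻³⁴ / 3.559 × 10⁻²¹ = 1.86 × 10⁻¹³ m = 186 fm.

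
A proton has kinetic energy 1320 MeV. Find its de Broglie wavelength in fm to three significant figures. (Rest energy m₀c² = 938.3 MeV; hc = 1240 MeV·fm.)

Total energy E = KE + m₀c² = 1320 + 938.3 = 2258.3 MeV.
(pc)² = E² − (m₀c²)² = (2258.3)² − (938.3)² = 4.220 × 10⁶ MeV², so pc = 2054 MeV.
λ = hc/(pc) = 1240 MeV·fm / 2054 MeV = 0.604 fm.

λ = 0.604 fm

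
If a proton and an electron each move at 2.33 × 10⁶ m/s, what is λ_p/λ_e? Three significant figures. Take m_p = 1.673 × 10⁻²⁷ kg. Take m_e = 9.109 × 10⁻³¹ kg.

At fixed v, p = mv so λ = h/(mv) ∝ 1/m.
λ_p/λ_e = m_e/m_p = 9.109 × 10⁻³¹/1.673 × 10⁻²⁷ = 5.44 × 10⁻⁴.

λ_p/λ_e = 5.44 × 10⁻⁴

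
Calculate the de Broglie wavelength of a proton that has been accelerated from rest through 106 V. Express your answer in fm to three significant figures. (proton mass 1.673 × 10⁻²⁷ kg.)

KE = eV = 1.602 × 10⁻¹⁹ × 106.0 = 1.698 × 10⁻¹⁷ J.
p = √(2mKE) = √(2 × 1.673 × 10⁻²⁷ × 1.698 × 10⁻¹⁷) = 2.384 × 10⁻²² kg·m/s.
λ = h/p = 6.626 × 10⁻³⁴ / 2.384 × 10⁻²² = 2.78 × 10⁻¹² m = 2780 fm.

λ = 2780 fm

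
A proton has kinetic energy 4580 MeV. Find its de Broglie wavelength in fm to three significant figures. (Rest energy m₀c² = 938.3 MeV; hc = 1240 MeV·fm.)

λ = 0.228 fm

Total energy E = KE + m₀c² = 4580 + 938.3 = 5518.3 MeV.
(pc)² = E² − (m₀c²)² = (5518.3)² − (938.3)² = 2.957 × 10⁷ MeV², so pc = 5438 MeV.
λ = hc/(pc) = 1240 MeV·fm / 5438 MeV = 0.228 fm.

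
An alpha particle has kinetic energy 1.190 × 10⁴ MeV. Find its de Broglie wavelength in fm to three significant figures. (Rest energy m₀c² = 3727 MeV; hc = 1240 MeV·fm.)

Total energy E = KE + m₀c² = 1.190 × 10⁴ + 3727 = 15627 MeV.
(pc)² = E² − (m₀c²)² = (15627)² − (3727)² = 2.303 × 10⁸ MeV², so pc = 1.518 × 10⁴ MeV.
λ = hc/(pc) = 1240 MeV·fm / 1.518 × 10⁴ MeV = 0.0817 fm.

λ = 0.0817 fm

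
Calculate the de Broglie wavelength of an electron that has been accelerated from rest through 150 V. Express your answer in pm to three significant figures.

KE = eV = 1.602 × 10⁻¹⁹ × 150.0 = 2.403 × 10⁻¹⁷ J.
p = √(2mKE) = √(2 × 9.109 × 10⁻³¹ × 2.403 × 10⁻¹⁷) = 6.616 × 10⁻²⁴ kg·m/s.
λ = h/p = 6.626 × 10⁻³⁴ / 6.616 × 10⁻²⁴ = 1.00 × 10⁻¹⁰ m = 100 pm.

λ = 100 pm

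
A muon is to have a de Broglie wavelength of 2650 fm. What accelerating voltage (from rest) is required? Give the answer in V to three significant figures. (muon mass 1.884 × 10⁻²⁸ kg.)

p = h/λ = 6.626 × 10⁻³⁴ / 2.650 × 10⁻¹² = 2.500 × 10⁻²² kg·m/s.
KE = p²/(2m) = 1.659 × 10⁻¹⁶ J.
V = KE/e = 1.659 × 10⁻¹⁶ / (1.602 × 10⁻¹⁹) = 1040 V.

V = 1040 V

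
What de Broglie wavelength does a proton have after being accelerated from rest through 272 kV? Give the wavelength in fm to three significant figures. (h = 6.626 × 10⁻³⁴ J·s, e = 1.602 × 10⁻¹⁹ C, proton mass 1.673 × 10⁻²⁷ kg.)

λ = 54.9 fm

KE = eV = 1.602 × 10⁻¹⁹ × 2.720 × 10⁵ = 4.357 × 10⁻¹⁴ J.
p = √(2mKE) = √(2 × 1.673 × 10⁻²⁷ × 4.357 × 10⁻¹⁴) = 1.207 × 10⁻²⁰ kg·m/s.
λ = h/p = 6.626 × 10⁻³⁴ / 1.207 × 10⁻²⁰ = 5.49 × 10⁻¹⁴ m = 54.9 fm.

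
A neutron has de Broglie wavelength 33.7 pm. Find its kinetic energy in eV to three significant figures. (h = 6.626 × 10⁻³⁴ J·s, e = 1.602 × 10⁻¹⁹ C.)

KE = 0.720 eV

p = h/λ = 6.626 × 10⁻³⁴ / 3.370 × 10⁻¹¹ = 1.966 × 10⁻²³ kg·m/s.
KE = p²/(2m) = (1.966 × 10⁻²³)² / (2 × 1.675 × 10⁻²⁷) = 1.154 × 10⁻¹⁹ J = 0.720 eV.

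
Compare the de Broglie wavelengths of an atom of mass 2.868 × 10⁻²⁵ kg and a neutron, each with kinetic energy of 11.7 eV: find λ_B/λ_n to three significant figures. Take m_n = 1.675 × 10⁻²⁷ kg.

λ_B/λ_n = 0.0764

At fixed KE, p = √(2mKE) so λ = h/p ∝ 1/√m.
λ_B/λ_n = √(m_n/m_B) = √(1.675 × 10⁻²⁷/2.868 × 10⁻²⁵) = √(5.840 × 10⁻³) = 0.0764.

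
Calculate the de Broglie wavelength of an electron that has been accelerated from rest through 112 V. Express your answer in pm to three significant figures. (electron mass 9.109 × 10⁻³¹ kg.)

λ = 116 pm

KE = eV = 1.602 × 10⁻¹⁹ × 112.0 = 1.794 × 10⁻¹⁷ J.
p = √(2mKE) = √(2 × 9.109 × 10⁻³¹ × 1.794 × 10⁻¹⁷) = 5.717 × 10⁻²⁴ kg·m/s.
λ = h/p = 6.626 × 10⁻³⁴ / 5.717 × 10⁻²⁴ = 1.16 × 10⁻¹⁰ m = 116 pm.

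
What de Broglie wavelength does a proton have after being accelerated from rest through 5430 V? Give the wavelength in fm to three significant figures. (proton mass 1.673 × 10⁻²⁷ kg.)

KE = eV = 1.602 × 10⁻¹⁹ × 5430 = 8.699 × 10⁻¹⁶ J.
p = √(2mKE) = √(2 × 1.673 × 10⁻²⁷ × 8.699 × 10⁻¹⁶) = 1.706 × 10⁻²¹ kg·m/s.
λ = h/p = 6.626 × 10⁻³⁴ / 1.706 × 10⁻²¹ = 3.88 × 10⁻¹³ m = 388 fm.

λ = 388 fm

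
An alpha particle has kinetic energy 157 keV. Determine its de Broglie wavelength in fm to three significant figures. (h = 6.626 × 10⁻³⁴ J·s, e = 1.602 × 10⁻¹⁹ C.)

λ = 36.2 fm

KE = 157 keV = 2.515 × 10⁻¹⁴ J.
p = √(2mKE) = √(2 × 6.645 × 10⁻²⁷ × 2.515 × 10⁻¹⁴) = 1.828 × 10⁻²⁰ kg·m/s.
λ = h/p = 6.626 × 10⁻³⁴ / 1.828 × 10⁻²⁰ = 3.62 × 10⁻¹⁴ m = 36.2 fm.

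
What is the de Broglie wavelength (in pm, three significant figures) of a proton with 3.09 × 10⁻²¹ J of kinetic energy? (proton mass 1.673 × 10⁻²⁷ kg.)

λ = 206 pm

p = √(2mKE) = √(2 × 1.673 × 10⁻²⁷ × 3.090 × 10⁻²¹) = 3.215 × 10⁻²⁴ kg·m/s.
λ = h/p = 6.626 × 10⁻³⁴ / 3.215 × 10⁻²⁴ = 2.06 × 10⁻¹⁰ m = 206 pm.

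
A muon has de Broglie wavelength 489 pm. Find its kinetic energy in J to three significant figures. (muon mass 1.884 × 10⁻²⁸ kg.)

KE = 4.87 × 10⁻²¹ J

p = h/λ = 6.626 × 10⁻³⁴ / 4.890 × 10⁻¹⁰ = 1.355 × 10⁻²⁴ kg·m/s.
KE = p²/(2m) = (1.355 × 10⁻²⁴)² / (2 × 1.884 × 10⁻²⁸) = 4.873 × 10⁻²¹ J = 4.87 × 10⁻²¹ J.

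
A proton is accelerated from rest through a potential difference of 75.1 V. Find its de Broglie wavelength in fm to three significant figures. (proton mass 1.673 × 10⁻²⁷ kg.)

λ = 3300 fm

KE = eV = 1.602 × 10⁻¹⁹ × 75.10 = 1.203 × 10⁻¹⁷ J.
p = √(2mKE) = √(2 × 1.673 × 10⁻²⁷ × 1.203 × 10⁻¹⁷) = 2.006 × 10⁻²² kg·m/s.
λ = h/p = 6.626 × 10⁻³⁴ / 2.006 × 10⁻²² = 3.30 × 10⁻¹² m = 3300 fm.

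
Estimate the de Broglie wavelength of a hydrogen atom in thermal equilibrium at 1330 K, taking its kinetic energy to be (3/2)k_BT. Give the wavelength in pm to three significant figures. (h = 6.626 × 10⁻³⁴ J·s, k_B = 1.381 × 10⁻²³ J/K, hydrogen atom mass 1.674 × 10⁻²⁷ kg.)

KE = (3/2)k_BT = 1.5 × 1.381 × 10⁻²³ × 1330 = 2.755 × 10⁻²⁰ J.
p = √(2mKE) = √(2 × 1.674 × 10⁻²⁷ × 2.755 × 10⁻²⁰) = 9.604 × 10⁻²⁴ kg·m/s.
λ = h/p = 6.90 × 10⁻¹¹ m = 69.0 pm.

λ = 69.0 pm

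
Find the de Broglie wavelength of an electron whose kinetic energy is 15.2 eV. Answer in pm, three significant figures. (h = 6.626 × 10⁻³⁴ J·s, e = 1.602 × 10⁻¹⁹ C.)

λ = 315 pm

KE = 15.2 eV = 2.435 × 10⁻¹⁸ J.
p = √(2mKE) = √(2 × 9.109 × 10⁻³¹ × 2.435 × 10⁻¹⁸) = 2.106 × 10⁻²⁴ kg·m/s.
λ = h/p = 6.626 × 10⁻³⁴ / 2.106 × 10⁻²⁴ = 3.15 × 10⁻¹⁰ m = 315 pm.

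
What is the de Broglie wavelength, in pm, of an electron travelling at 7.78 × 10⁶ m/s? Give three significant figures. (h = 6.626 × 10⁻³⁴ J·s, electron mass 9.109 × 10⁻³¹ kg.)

λ = 93.5 pm

p = mv = 9.109 × 10⁻³¹ × 7.78 × 10⁶ = 7.087 × 10⁻²⁴ kg·m/s.
λ = h/p = 6.626 × 10⁻³⁴ / 7.087 × 10⁻²⁴ = 9.35 × 10⁻¹¹ m = 93.5 pm.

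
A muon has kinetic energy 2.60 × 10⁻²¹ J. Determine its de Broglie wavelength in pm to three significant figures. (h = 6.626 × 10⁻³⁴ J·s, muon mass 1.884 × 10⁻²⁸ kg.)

p = √(2mKE) = √(2 × 1.884 × 10⁻²⁸ × 2.600 × 10⁻²¹) = 9.898 × 10⁻²⁵ kg·m/s.
λ = h/p = 6.626 × 10⁻³⁴ / 9.898 × 10⁻²⁵ = 6.69 × 10⁻¹⁰ m = 669 pm.

λ = 669 pm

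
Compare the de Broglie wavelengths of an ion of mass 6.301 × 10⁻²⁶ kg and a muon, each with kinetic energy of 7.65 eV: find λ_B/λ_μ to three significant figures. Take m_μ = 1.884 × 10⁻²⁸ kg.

At fixed KE, p = √(2mKE) so λ = h/p ∝ 1/√m.
λ_B/λ_μ = √(m_μ/m_B) = √(1.884 × 10⁻²⁸/6.301 × 10⁻²⁶) = √(2.990 × 10⁻³) = 0.0547.

λ_B/λ_μ = 0.0547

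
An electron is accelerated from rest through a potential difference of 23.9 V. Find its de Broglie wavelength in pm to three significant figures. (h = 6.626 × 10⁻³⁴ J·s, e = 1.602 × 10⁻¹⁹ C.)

λ = 251 pm

KE = eV = 1.602 × 10⁻¹⁹ × 23.90 = 3.829 × 10⁻¹⁸ J.
p = √(2mKE) = √(2 × 9.109 × 10⁻³¹ × 3.829 × 10⁻¹⁸) = 2.641 × 10⁻²⁴ kg·m/s.
λ = h/p = 6.626 × 10⁻³⁴ / 2.641 × 10⁻²⁴ = 2.51 × 10⁻¹⁰ m = 251 pm.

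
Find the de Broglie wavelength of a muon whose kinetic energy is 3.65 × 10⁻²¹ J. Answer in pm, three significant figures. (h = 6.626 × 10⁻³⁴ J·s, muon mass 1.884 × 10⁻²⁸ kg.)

p = √(2mKE) = √(2 × 1.884 × 10⁻²⁸ × 3.650 × 10⁻²¹) = 1.173 × 10⁻²⁴ kg·m/s.
λ = h/p = 6.626 × 10⁻³⁴ / 1.173 × 10⁻²⁴ = 5.65 × 10⁻¹⁰ m = 565 pm.

λ = 565 pm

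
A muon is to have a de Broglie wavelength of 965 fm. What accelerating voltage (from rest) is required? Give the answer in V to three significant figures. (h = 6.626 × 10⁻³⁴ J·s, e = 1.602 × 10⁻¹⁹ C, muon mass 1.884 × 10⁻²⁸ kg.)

p = h/λ = 6.626 × 10⁻³⁴ / 9.650 × 10⁻¹³ = 6.866 × 10⁻²² kg·m/s.
KE = p²/(2m) = 1.251 × 10⁻¹⁵ J.
V = KE/e = 1.251 × 10⁻¹⁵ / (1.602 × 10⁻¹⁹) = 7810 V.

V = 7810 V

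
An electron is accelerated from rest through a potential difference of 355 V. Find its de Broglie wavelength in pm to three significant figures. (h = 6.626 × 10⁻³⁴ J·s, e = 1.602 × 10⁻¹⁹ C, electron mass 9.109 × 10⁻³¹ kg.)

KE = eV = 1.602 × 10⁻¹⁹ × 355.0 = 5.687 × 10⁻¹⁷ J.
p = √(2mKE) = √(2 × 9.109 × 10⁻³¹ × 5.687 × 10⁻¹⁷) = 1.018 × 10⁻²³ kg·m/s.
λ = h/p = 6.626 × 10⁻³⁴ / 1.018 × 10⁻²³ = 6.51 × 10⁻¹¹ m = 65.1 pm.

λ = 65.1 pm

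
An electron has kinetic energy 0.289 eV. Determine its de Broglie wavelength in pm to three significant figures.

λ = 2280 pm

KE = 0.289 eV = 4.630 × 10⁻²⁰ J.
p = √(2mKE) = √(2 × 9.109 × 10⁻³¹ × 4.630 × 10⁻²⁰) = 2.904 × 10⁻²⁵ kg·m/s.
λ = h/p = 6.626 × 10⁻³⁴ / 2.904 × 10⁻²⁵ = 2.28 × 10⁻⁹ m = 2280 pm.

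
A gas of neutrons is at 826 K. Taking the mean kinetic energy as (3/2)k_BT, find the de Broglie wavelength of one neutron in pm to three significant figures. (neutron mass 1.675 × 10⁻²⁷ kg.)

KE = (3/2)k_BT = 1.5 × 1.381 × 10⁻²³ × 826 = 1.711 × 10⁻²⁰ J.
p = √(2mKE) = √(2 × 1.675 × 10⁻²⁷ × 1.711 × 10⁻²⁰) = 7.571 × 10⁻²⁴ kg·m/s.
λ = h/p = 8.75 × 10⁻¹¹ m = 87.5 pm.

λ = 87.5 pm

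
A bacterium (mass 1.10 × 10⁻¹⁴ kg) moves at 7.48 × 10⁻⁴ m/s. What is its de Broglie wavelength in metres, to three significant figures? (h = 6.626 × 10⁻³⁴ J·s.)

p = mv = 1.10 × 10⁻¹⁴ × 7.48 × 10⁻⁴ = 8.228 × 10⁻¹⁸ kg·m/s.
λ = h/p = 6.626 × 10⁻³⁴ / 8.228 × 10⁻¹⁸ = 8.05 × 10⁻¹⁷ m.

λ = 8.05 × 10⁻¹⁷ m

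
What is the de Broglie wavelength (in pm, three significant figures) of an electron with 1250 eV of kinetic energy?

KE = 1250 eV = 2.003 × 10⁻¹⁶ J.
p = √(2mKE) = √(2 × 9.109 × 10⁻³¹ × 2.003 × 10⁻¹⁶) = 1.910 × 10⁻²³ kg·m/s.
λ = h/p = 6.626 × 10⁻³⁴ / 1.910 × 10⁻²³ = 3.47 × 10⁻¹¹ m = 34.7 pm.

λ = 34.7 pm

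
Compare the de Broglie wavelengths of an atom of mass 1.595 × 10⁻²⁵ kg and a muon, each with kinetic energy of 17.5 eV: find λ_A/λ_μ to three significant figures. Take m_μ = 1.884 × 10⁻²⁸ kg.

At fixed KE, p = √(2mKE) so λ = h/p ∝ 1/√m.
λ_A/λ_μ = √(m_μ/m_A) = √(1.884 × 10⁻²⁸/1.595 × 10⁻²⁵) = √(1.181 × 10⁻³) = 0.0344.

λ_A/λ_μ = 0.0344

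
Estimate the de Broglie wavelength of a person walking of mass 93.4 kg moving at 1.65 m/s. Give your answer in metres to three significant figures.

p = mv = 93.4 × 1.65 = 1.541 × 10² kg·m/s.
λ = h/p = 6.626 × 10⁻³⁴ / 1.541 × 10² = 4.30 × 10⁻³⁶ m.

λ = 4.30 × 10⁻³⁶ m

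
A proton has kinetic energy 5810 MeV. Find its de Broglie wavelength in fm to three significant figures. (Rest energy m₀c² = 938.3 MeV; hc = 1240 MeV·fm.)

Total energy E = KE + m₀c² = 5810 + 938.3 = 6748.3 MeV.
(pc)² = E² − (m₀c²)² = (6748.3)² − (938.3)² = 4.466 × 10⁷ MeV², so pc = 6683 MeV.
λ = hc/(pc) = 1240 MeV·fm / 6683 MeV = 0.186 fm.

λ = 0.186 fm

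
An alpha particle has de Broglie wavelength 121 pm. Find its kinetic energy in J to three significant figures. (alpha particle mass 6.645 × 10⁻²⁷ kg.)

KE = 2.26 × 10⁻²¹ J

p = h/λ = 6.626 × 10⁻³⁴ / 1.210 × 10⁻¹⁰ = 5.476 × 10⁻²⁴ kg·m/s.
KE = p²/(2m) = (5.476 × 10⁻²⁴)² / (2 × 6.645 × 10⁻²⁷) = 2.256 × 10⁻²¹ J = 2.26 × 10⁻²¹ J.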